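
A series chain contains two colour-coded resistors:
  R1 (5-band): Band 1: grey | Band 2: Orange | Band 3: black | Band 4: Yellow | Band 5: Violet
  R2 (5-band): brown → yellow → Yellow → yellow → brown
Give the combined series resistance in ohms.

R1: grey, orange, black → 830; yellow ×10^4 → 8300000 Ω.
R2: brown, yellow, yellow → 144; yellow ×10^4 → 1440000 Ω.
Series: 8300000 + 1440000 = 9740000 Ω.

9740000 Ω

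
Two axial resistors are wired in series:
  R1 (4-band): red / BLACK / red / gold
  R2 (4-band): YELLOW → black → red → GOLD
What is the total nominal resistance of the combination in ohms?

R1: red, black → 20; red ×10^2 → 2000 Ω.
R2: yellow, black → 40; red ×10^2 → 4000 Ω.
Series: 2000 + 4000 = 6000 Ω.

6000 Ω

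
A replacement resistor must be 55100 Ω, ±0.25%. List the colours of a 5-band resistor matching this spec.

55100 Ω = 551 × 10^2.
5 → green
5 → green
1 → brown
Multiplier 10^2 → red.
±0.25% tolerance → blue.

green, green, brown, red, blue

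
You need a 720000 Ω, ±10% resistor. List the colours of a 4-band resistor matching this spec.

720000 Ω = 72 × 10^4.
7 → violet
2 → red
Multiplier 10^4 → yellow.
±10% tolerance → silver.

violet, red, yellow, silver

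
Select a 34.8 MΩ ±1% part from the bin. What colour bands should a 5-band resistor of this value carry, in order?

orange, yellow, grey, green, brown

34800000 Ω = 348 × 10^5.
3 → orange
4 → yellow
8 → grey
Multiplier 10^5 → green.
±1% tolerance → brown.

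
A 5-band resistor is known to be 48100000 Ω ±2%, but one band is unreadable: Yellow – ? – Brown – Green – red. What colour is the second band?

grey

48100000 Ω = 481 × 10^5.
The second band gives digit 8 of the significand, and 8 is grey.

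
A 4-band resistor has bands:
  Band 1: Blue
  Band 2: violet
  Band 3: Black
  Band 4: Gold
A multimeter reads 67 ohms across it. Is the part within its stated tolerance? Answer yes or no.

yes

Blue → 6 (first significant figure)
Violet → 7 (second significant figure)
Black → ×1 multiplier
Gold → ±5% tolerance
67 × 1 = 67 Ω
Allowed range: 63.65 Ω to 70.35 Ω.
67 ohms lies inside that range.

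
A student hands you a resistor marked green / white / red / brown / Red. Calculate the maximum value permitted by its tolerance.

6038.4 Ω

Green → 5 (first significant figure)
White → 9 (second significant figure)
Red → 2 (third significant figure)
Brown → ×10 multiplier
Red → ±2% tolerance
592 × 10 = 5920 Ω
Maximum = 5920 × (1 + 2/100) = 6038.4 Ω.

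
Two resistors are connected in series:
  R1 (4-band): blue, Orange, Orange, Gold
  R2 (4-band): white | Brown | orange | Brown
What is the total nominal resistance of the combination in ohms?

R1: blue, orange → 63; orange ×10^3 → 63000 Ω.
R2: white, brown → 91; orange ×10^3 → 91000 Ω.
Series: 63000 + 91000 = 154000 Ω.

154000 Ω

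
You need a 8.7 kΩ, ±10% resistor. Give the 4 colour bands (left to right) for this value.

8700 Ω = 87 × 10^2.
8 → grey
7 → violet
Multiplier 10^2 → red.
±10% tolerance → silver.

grey, violet, red, silver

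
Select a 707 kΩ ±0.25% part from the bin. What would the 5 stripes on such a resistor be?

violet, black, violet, orange, blue

707000 Ω = 707 × 10^3.
7 → violet
0 → black
7 → violet
Multiplier 10^3 → orange.
±0.25% tolerance → blue.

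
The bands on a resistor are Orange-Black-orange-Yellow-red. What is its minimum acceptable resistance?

Orange → 3 (first significant figure)
Black → 0 (second significant figure)
Orange → 3 (third significant figure)
Yellow → ×10^4 multiplier
Red → ±2% tolerance
303 × 10000 = 3030000 Ω
Minimum = 3030000 × (1 − 2/100) = 2969400 Ω.

2969400 Ω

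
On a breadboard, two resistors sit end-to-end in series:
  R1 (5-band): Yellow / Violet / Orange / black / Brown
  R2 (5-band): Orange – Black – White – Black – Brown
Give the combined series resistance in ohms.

R1: yellow, violet, orange → 473; black ×1 → 473 Ω.
R2: orange, black, white → 309; black ×1 → 309 Ω.
Series: 473 + 309 = 782 Ω.

782 Ω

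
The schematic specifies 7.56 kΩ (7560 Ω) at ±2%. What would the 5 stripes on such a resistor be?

7560 Ω = 756 × 10^1.
7 → violet
5 → green
6 → blue
Multiplier 10^1 → brown.
±2% tolerance → red.

violet, green, blue, brown, red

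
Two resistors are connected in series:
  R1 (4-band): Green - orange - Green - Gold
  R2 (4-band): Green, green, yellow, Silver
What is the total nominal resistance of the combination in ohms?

R1: green, orange → 53; green ×10^5 → 5300000 Ω.
R2: green, green → 55; yellow ×10^4 → 550000 Ω.
Series: 5300000 + 550000 = 5850000 Ω.

5850000 Ω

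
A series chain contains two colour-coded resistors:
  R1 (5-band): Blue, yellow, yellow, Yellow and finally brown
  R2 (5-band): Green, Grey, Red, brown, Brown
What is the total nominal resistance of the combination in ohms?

R1: blue, yellow, yellow → 644; yellow ×10^4 → 6440000 Ω.
R2: green, grey, red → 582; brown ×10 → 5820 Ω.
Series: 6440000 + 5820 = 6445820 Ω.

6445820 Ω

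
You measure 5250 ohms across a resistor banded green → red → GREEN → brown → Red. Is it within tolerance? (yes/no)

yes

Green → 5 (first significant figure)
Red → 2 (second significant figure)
Green → 5 (third significant figure)
Brown → ×10 multiplier
Red → ±2% tolerance
525 × 10 = 5250 Ω
Allowed range: 5145 Ω to 5355 Ω.
5250 ohms lies inside that range.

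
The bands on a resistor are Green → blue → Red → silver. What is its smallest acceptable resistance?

5040 Ω

Green → 5 (first significant figure)
Blue → 6 (second significant figure)
Red → ×10^2 multiplier
Silver → ±10% tolerance
56 × 100 = 5600 Ω
Smallest = 5600 × (1 − 10/100) = 5040 Ω.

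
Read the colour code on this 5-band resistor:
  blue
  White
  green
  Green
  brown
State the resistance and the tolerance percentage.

69500000 Ω ±1%

Blue → 6 (first significant figure)
White → 9 (second significant figure)
Green → 5 (third significant figure)
Green → ×10^5 multiplier
Brown → ±1% tolerance
695 × 100000 = 69500000 Ω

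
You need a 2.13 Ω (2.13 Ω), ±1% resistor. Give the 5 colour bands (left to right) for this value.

2.13 Ω = 213 × 10^-2.
2 → red
1 → brown
3 → orange
Multiplier 10^-2 → silver.
±1% tolerance → brown.

red, brown, orange, silver, brown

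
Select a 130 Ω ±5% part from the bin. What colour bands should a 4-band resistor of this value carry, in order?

brown, orange, brown, gold

130 Ω = 13 × 10^1.
1 → brown
3 → orange
Multiplier 10^1 → brown.
±5% tolerance → gold.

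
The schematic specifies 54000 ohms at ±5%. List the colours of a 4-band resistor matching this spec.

54000 Ω = 54 × 10^3.
5 → green
4 → yellow
Multiplier 10^3 → orange.
±5% tolerance → gold.

green, yellow, orange, gold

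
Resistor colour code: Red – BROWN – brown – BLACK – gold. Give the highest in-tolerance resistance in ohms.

221.55 Ω

Red → 2 (first significant figure)
Brown → 1 (second significant figure)
Brown → 1 (third significant figure)
Black → ×1 multiplier
Gold → ±5% tolerance
211 × 1 = 211 Ω
Highest = 211 × (1 + 5/100) = 221.55 Ω.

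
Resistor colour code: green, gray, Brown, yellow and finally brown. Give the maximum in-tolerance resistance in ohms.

5868100 Ω

Green → 5 (first significant figure)
Grey → 8 (second significant figure)
Brown → 1 (third significant figure)
Yellow → ×10^4 multiplier
Brown → ±1% tolerance
581 × 10000 = 5810000 Ω
Maximum = 5810000 × (1 + 1/100) = 5868100 Ω.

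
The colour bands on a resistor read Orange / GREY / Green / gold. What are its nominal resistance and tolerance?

Orange → 3 (first significant figure)
Grey → 8 (second significant figure)
Green → ×10^5 multiplier
Gold → ±5% tolerance
38 × 100000 = 3800000 Ω

3800000 Ω ±5%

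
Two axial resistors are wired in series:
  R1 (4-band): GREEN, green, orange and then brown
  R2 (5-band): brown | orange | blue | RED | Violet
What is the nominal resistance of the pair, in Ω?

68600 Ω

R1: green, green → 55; orange ×10^3 → 55000 Ω.
R2: brown, orange, blue → 136; red ×10^2 → 13600 Ω.
Series: 55000 + 13600 = 68600 Ω.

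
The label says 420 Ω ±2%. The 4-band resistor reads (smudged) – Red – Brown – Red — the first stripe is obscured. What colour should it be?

yellow

420 Ω = 42 × 10^1.
The first band gives digit 4 of the significand, and 4 is yellow.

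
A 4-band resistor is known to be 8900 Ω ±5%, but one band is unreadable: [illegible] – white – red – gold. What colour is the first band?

grey

8900 Ω = 89 × 10^2.
The first band gives digit 8 of the significand, and 8 is grey.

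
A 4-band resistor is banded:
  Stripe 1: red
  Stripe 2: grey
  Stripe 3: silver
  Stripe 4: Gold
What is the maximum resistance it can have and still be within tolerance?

Red → 2 (first significant figure)
Grey → 8 (second significant figure)
Silver → ×0.01 multiplier
Gold → ±5% tolerance
28 × 0.01 = 0.28 Ω
Maximum = 0.28 × (1 + 5/100) = 0.294 Ω.

0.294 Ω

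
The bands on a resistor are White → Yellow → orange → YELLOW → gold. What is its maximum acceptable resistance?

9901500 Ω

White → 9 (first significant figure)
Yellow → 4 (second significant figure)
Orange → 3 (third significant figure)
Yellow → ×10^4 multiplier
Gold → ±5% tolerance
943 × 10000 = 9430000 Ω
Maximum = 9430000 × (1 + 5/100) = 9901500 Ω.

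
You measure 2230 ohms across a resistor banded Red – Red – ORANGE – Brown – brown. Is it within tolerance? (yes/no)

Red → 2 (first significant figure)
Red → 2 (second significant figure)
Orange → 3 (third significant figure)
Brown → ×10 multiplier
Brown → ±1% tolerance
223 × 10 = 2230 Ω
Allowed range: 2207.7 Ω to 2252.3 Ω.
2230 ohms lies inside that range.

yes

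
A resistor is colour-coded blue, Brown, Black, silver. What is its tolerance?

±10%

The last band, silver, is the tolerance band.
Silver corresponds to ±10%.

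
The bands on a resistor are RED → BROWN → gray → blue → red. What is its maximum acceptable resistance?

Red → 2 (first significant figure)
Brown → 1 (second significant figure)
Grey → 8 (third significant figure)
Blue → ×10^6 multiplier
Red → ±2% tolerance
218 × 1000000 = 218000000 Ω
Maximum = 218000000 × (1 + 2/100) = 222360000 Ω.

222360000 Ω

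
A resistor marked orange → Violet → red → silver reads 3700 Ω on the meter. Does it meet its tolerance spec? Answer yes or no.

yes

Orange → 3 (first significant figure)
Violet → 7 (second significant figure)
Red → ×10^2 multiplier
Silver → ±10% tolerance
37 × 100 = 3700 Ω
Allowed range: 3330 Ω to 4070 Ω.
3700 Ω lies inside that range.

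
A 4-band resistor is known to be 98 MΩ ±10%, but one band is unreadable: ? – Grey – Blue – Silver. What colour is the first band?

white

98000000 Ω = 98 × 10^6.
The first band gives digit 9 of the significand, and 9 is white.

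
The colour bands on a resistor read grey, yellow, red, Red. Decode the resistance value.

Grey → 8 (first significant figure)
Yellow → 4 (second significant figure)
Red → ×10^2 multiplier
84 × 100 = 8400 Ω

8400 Ω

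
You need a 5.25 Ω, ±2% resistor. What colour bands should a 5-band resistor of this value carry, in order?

5.25 Ω = 525 × 10^-2.
5 → green
2 → red
5 → green
Multiplier 10^-2 → silver.
±2% tolerance → red.

green, red, green, silver, red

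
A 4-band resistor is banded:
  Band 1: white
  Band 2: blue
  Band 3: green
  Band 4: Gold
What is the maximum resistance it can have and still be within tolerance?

White → 9 (first significant figure)
Blue → 6 (second significant figure)
Green → ×10^5 multiplier
Gold → ±5% tolerance
96 × 100000 = 9600000 Ω
Maximum = 9600000 × (1 + 5/100) = 10080000 Ω.

10080000 Ω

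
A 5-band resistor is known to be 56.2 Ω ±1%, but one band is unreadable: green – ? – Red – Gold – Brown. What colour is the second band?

56.2 Ω = 562 × 10^-1.
The second band gives digit 6 of the significand, and 6 is blue.

blue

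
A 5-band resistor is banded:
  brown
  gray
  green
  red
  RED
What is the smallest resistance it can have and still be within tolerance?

18130 Ω

Brown → 1 (first significant figure)
Grey → 8 (second significant figure)
Green → 5 (third significant figure)
Red → ×10^2 multiplier
Red → ±2% tolerance
185 × 100 = 18500 Ω
Smallest = 18500 × (1 − 2/100) = 18130 Ω.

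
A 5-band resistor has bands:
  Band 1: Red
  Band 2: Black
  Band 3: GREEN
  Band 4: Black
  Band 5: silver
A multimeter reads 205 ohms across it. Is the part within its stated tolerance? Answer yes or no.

Red → 2 (first significant figure)
Black → 0 (second significant figure)
Green → 5 (third significant figure)
Black → ×1 multiplier
Silver → ±10% tolerance
205 × 1 = 205 Ω
Allowed range: 184.5 Ω to 225.5 Ω.
205 ohms lies inside that range.

yes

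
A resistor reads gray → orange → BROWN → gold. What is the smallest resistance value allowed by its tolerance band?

788.5 Ω

Grey → 8 (first significant figure)
Orange → 3 (second significant figure)
Brown → ×10 multiplier
Gold → ±5% tolerance
83 × 10 = 830 Ω
Smallest = 830 × (1 − 5/100) = 788.5 Ω.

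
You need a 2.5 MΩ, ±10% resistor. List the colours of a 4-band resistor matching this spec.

red, green, green, silver

2500000 Ω = 25 × 10^5.
2 → red
5 → green
Multiplier 10^5 → green.
±10% tolerance → silver.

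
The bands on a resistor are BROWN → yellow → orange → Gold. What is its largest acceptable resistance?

14700 Ω

Brown → 1 (first significant figure)
Yellow → 4 (second significant figure)
Orange → ×10^3 multiplier
Gold → ±5% tolerance
14 × 1000 = 14000 Ω
Largest = 14000 × (1 + 5/100) = 14700 Ω.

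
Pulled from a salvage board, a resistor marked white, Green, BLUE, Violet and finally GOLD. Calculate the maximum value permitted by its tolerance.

White → 9 (first significant figure)
Green → 5 (second significant figure)
Blue → 6 (third significant figure)
Violet → ×10^7 multiplier
Gold → ±5% tolerance
956 × 10000000 = 9560000000 Ω
Maximum = 9560000000 × (1 + 5/100) = 10038000000 Ω.

10038000000 Ω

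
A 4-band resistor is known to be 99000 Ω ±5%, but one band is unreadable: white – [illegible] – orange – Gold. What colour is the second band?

99000 Ω = 99 × 10^3.
The second band gives digit 9 of the significand, and 9 is white.

white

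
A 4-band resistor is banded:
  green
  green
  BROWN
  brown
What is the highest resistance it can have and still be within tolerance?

Green → 5 (first significant figure)
Green → 5 (second significant figure)
Brown → ×10 multiplier
Brown → ±1% tolerance
55 × 10 = 550 Ω
Highest = 550 × (1 + 1/100) = 555.5 Ω.

555.5 Ω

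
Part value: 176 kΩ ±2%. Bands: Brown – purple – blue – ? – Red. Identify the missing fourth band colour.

orange

176000 Ω = 176 × 10^3.
The fourth band is the multiplier, 10^3, which is orange.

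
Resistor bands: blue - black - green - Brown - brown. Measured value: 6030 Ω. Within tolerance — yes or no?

Blue → 6 (first significant figure)
Black → 0 (second significant figure)
Green → 5 (third significant figure)
Brown → ×10 multiplier
Brown → ±1% tolerance
605 × 10 = 6050 Ω
Allowed range: 5989.5 Ω to 6110.5 Ω.
6030 Ω lies inside that range.

yes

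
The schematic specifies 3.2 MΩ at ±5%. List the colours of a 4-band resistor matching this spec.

3200000 Ω = 32 × 10^5.
3 → orange
2 → red
Multiplier 10^5 → green.
±5% tolerance → gold.

orange, red, green, gold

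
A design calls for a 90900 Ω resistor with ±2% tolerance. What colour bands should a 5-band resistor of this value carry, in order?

white, black, white, red, red

90900 Ω = 909 × 10^2.
9 → white
0 → black
9 → white
Multiplier 10^2 → red.
±2% tolerance → red.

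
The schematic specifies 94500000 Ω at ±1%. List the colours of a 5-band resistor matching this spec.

94500000 Ω = 945 × 10^5.
9 → white
4 → yellow
5 → green
Multiplier 10^5 → green.
±1% tolerance → brown.

white, yellow, green, green, brown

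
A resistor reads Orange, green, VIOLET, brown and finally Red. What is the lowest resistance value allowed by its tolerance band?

3498.6 Ω

Orange → 3 (first significant figure)
Green → 5 (second significant figure)
Violet → 7 (third significant figure)
Brown → ×10 multiplier
Red → ±2% tolerance
357 × 10 = 3570 Ω
Lowest = 3570 × (1 − 2/100) = 3498.6 Ω.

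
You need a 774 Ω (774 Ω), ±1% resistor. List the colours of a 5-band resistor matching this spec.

774 Ω = 774 × 10^0.
7 → violet
7 → violet
4 → yellow
Multiplier 10^0 → black.
±1% tolerance → brown.

violet, violet, yellow, black, brown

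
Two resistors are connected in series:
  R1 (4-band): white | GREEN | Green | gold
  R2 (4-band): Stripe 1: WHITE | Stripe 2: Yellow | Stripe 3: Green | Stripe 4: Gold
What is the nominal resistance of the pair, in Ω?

R1: white, green → 95; green ×10^5 → 9500000 Ω.
R2: white, yellow → 94; green ×10^5 → 9400000 Ω.
Series: 9500000 + 9400000 = 18900000 Ω.

18900000 Ω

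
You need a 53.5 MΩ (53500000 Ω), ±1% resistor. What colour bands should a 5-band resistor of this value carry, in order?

green, orange, green, green, brown

53500000 Ω = 535 × 10^5.
5 → green
3 → orange
5 → green
Multiplier 10^5 → green.
±1% tolerance → brown.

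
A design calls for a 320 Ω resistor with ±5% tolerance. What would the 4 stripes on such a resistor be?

320 Ω = 32 × 10^1.
3 → orange
2 → red
Multiplier 10^1 → brown.
±5% tolerance → gold.

orange, red, brown, gold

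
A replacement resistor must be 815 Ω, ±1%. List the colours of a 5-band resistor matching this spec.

815 Ω = 815 × 10^0.
8 → grey
1 → brown
5 → green
Multiplier 10^0 → black.
±1% tolerance → brown.

grey, brown, green, black, brown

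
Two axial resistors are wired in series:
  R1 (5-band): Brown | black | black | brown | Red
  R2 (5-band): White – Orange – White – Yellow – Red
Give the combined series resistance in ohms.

9391000 Ω

R1: brown, black, black → 100; brown ×10 → 1000 Ω.
R2: white, orange, white → 939; yellow ×10^4 → 9390000 Ω.
Series: 1000 + 9390000 = 9391000 Ω.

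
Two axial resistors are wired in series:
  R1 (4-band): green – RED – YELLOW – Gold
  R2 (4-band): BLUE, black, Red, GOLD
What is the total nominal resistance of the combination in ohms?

R1: green, red → 52; yellow ×10^4 → 520000 Ω.
R2: blue, black → 60; red ×10^2 → 6000 Ω.
Series: 520000 + 6000 = 526000 Ω.

526000 Ω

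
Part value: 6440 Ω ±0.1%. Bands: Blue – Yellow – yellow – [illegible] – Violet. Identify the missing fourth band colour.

6440 Ω = 644 × 10^1.
The fourth band is the multiplier, 10^1, which is brown.

brown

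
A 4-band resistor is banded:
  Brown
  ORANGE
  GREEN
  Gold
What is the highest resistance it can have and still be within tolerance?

1365000 Ω

Brown → 1 (first significant figure)
Orange → 3 (second significant figure)
Green → ×10^5 multiplier
Gold → ±5% tolerance
13 × 100000 = 1300000 Ω
Highest = 1300000 × (1 + 5/100) = 1365000 Ω.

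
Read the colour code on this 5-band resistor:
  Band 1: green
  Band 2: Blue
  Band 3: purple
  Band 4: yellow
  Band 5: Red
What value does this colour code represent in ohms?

Green → 5 (first significant figure)
Blue → 6 (second significant figure)
Violet → 7 (third significant figure)
Yellow → ×10^4 multiplier
567 × 10000 = 5670000 Ω

5670000 Ω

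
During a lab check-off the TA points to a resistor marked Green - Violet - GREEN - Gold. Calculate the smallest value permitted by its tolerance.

5415000 Ω

Green → 5 (first significant figure)
Violet → 7 (second significant figure)
Green → ×10^5 multiplier
Gold → ±5% tolerance
57 × 100000 = 5700000 Ω
Smallest = 5700000 × (1 − 5/100) = 5415000 Ω.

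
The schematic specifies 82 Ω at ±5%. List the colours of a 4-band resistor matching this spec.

82 Ω = 82 × 10^0.
8 → grey
2 → red
Multiplier 10^0 → black.
±5% tolerance → gold.

grey, red, black, gold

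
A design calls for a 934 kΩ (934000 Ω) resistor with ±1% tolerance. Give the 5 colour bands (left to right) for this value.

white, orange, yellow, orange, brown

934000 Ω = 934 × 10^3.
9 → white
3 → orange
4 → yellow
Multiplier 10^3 → orange.
±1% tolerance → brown.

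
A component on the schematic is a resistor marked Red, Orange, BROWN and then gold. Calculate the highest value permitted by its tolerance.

241.5 Ω

Red → 2 (first significant figure)
Orange → 3 (second significant figure)
Brown → ×10 multiplier
Gold → ±5% tolerance
23 × 10 = 230 Ω
Highest = 230 × (1 + 5/100) = 241.5 Ω.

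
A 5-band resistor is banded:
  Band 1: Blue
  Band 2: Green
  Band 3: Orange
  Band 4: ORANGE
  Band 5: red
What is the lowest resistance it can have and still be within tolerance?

639940 Ω

Blue → 6 (first significant figure)
Green → 5 (second significant figure)
Orange → 3 (third significant figure)
Orange → ×10^3 multiplier
Red → ±2% tolerance
653 × 1000 = 653000 Ω
Lowest = 653000 × (1 − 2/100) = 639940 Ω.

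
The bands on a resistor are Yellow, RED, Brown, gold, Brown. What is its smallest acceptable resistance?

41.679 Ω

Yellow → 4 (first significant figure)
Red → 2 (second significant figure)
Brown → 1 (third significant figure)
Gold → ×0.1 multiplier
Brown → ±1% tolerance
421 × 0.1 = 42.1 Ω
Smallest = 42.1 × (1 − 1/100) = 41.679 Ω.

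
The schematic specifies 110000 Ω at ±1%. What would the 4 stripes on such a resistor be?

brown, brown, yellow, brown

110000 Ω = 11 × 10^4.
1 → brown
1 → brown
Multiplier 10^4 → yellow.
±1% tolerance → brown.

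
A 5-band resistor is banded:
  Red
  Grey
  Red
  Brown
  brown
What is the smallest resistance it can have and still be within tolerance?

Red → 2 (first significant figure)
Grey → 8 (second significant figure)
Red → 2 (third significant figure)
Brown → ×10 multiplier
Brown → ±1% tolerance
282 × 10 = 2820 Ω
Smallest = 2820 × (1 − 1/100) = 2791.8 Ω.

2791.8 Ω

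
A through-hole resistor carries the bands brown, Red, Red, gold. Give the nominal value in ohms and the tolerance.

1200 Ω ±5%

Brown → 1 (first significant figure)
Red → 2 (second significant figure)
Red → ×10^2 multiplier
Gold → ±5% tolerance
12 × 100 = 1200 Ω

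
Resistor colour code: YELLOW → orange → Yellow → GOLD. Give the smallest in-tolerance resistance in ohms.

408500 Ω

Yellow → 4 (first significant figure)
Orange → 3 (second significant figure)
Yellow → ×10^4 multiplier
Gold → ±5% tolerance
43 × 10000 = 430000 Ω
Smallest = 430000 × (1 − 5/100) = 408500 Ω.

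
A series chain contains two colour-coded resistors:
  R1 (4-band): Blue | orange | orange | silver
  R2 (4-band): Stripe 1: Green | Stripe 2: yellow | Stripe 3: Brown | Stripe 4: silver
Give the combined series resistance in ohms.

R1: blue, orange → 63; orange ×10^3 → 63000 Ω.
R2: green, yellow → 54; brown ×10 → 540 Ω.
Series: 63000 + 540 = 63540 Ω.

63540 Ω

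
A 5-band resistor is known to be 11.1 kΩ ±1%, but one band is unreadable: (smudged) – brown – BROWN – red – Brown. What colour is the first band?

brown

11100 Ω = 111 × 10^2.
The first band gives digit 1 of the significand, and 1 is brown.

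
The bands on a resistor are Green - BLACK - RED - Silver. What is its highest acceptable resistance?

Green → 5 (first significant figure)
Black → 0 (second significant figure)
Red → ×10^2 multiplier
Silver → ±10% tolerance
50 × 100 = 5000 Ω
Highest = 5000 × (1 + 10/100) = 5500 Ω.

5500 Ω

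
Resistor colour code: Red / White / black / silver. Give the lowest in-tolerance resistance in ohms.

26.1 Ω

Red → 2 (first significant figure)
White → 9 (second significant figure)
Black → ×1 multiplier
Silver → ±10% tolerance
29 × 1 = 29 Ω
Lowest = 29 × (1 − 10/100) = 26.1 Ω.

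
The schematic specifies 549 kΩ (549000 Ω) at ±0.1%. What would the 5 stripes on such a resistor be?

green, yellow, white, orange, violet

549000 Ω = 549 × 10^3.
5 → green
4 → yellow
9 → white
Multiplier 10^3 → orange.
±0.1% tolerance → violet.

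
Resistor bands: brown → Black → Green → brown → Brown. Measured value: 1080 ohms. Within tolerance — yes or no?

Brown → 1 (first significant figure)
Black → 0 (second significant figure)
Green → 5 (third significant figure)
Brown → ×10 multiplier
Brown → ±1% tolerance
105 × 10 = 1050 Ω
Allowed range: 1039.5 Ω to 1060.5 Ω.
1080 ohms lies outside that range.

no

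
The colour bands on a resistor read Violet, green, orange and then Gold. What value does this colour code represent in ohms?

75000 Ω

Violet → 7 (first significant figure)
Green → 5 (second significant figure)
Orange → ×10^3 multiplier
75 × 1000 = 75000 Ω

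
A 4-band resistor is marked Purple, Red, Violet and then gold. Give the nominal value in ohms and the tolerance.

720000000 Ω ±5%

Violet → 7 (first significant figure)
Red → 2 (second significant figure)
Violet → ×10^7 multiplier
Gold → ±5% tolerance
72 × 10000000 = 720000000 Ω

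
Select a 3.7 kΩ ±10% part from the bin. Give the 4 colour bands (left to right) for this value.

orange, violet, red, silver

3700 Ω = 37 × 10^2.
3 → orange
7 → violet
Multiplier 10^2 → red.
±10% tolerance → silver.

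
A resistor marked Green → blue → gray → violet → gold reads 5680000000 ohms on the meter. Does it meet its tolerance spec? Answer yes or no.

Green → 5 (first significant figure)
Blue → 6 (second significant figure)
Grey → 8 (third significant figure)
Violet → ×10^7 multiplier
Gold → ±5% tolerance
568 × 10000000 = 5680000000 Ω
Allowed range: 5396000000 Ω to 5964000000 Ω.
5680000000 ohms lies inside that range.

yes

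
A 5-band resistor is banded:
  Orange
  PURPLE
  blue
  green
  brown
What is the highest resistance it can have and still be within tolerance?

37976000 Ω

Orange → 3 (first significant figure)
Violet → 7 (second significant figure)
Blue → 6 (third significant figure)
Green → ×10^5 multiplier
Brown → ±1% tolerance
376 × 100000 = 37600000 Ω
Highest = 37600000 × (1 + 1/100) = 37976000 Ω.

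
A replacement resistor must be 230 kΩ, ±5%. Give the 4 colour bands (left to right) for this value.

230000 Ω = 23 × 10^4.
2 → red
3 → orange
Multiplier 10^4 → yellow.
±5% tolerance → gold.

red, orange, yellow, gold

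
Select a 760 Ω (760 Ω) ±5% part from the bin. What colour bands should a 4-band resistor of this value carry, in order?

violet, blue, brown, gold

760 Ω = 76 × 10^1.
7 → violet
6 → blue
Multiplier 10^1 → brown.
±5% tolerance → gold.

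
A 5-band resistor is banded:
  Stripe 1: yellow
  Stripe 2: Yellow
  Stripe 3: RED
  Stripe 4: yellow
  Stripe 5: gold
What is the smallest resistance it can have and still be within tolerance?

Yellow → 4 (first significant figure)
Yellow → 4 (second significant figure)
Red → 2 (third significant figure)
Yellow → ×10^4 multiplier
Gold → ±5% tolerance
442 × 10000 = 4420000 Ω
Smallest = 4420000 × (1 − 5/100) = 4199000 Ω.

4199000 Ω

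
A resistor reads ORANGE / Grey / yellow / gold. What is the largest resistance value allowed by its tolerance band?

Orange → 3 (first significant figure)
Grey → 8 (second significant figure)
Yellow → ×10^4 multiplier
Gold → ±5% tolerance
38 × 10000 = 380000 Ω
Largest = 380000 × (1 + 5/100) = 399000 Ω.

399000 Ω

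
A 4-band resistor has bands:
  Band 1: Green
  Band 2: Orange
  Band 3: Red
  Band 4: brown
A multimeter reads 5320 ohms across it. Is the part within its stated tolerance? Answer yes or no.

Green → 5 (first significant figure)
Orange → 3 (second significant figure)
Red → ×10^2 multiplier
Brown → ±1% tolerance
53 × 100 = 5300 Ω
Allowed range: 5247 Ω to 5353 Ω.
5320 ohms lies inside that range.

yes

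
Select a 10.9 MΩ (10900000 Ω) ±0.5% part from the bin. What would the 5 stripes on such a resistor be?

10900000 Ω = 109 × 10^5.
1 → brown
0 → black
9 → white
Multiplier 10^5 → green.
±0.5% tolerance → green.

brown, black, white, green, green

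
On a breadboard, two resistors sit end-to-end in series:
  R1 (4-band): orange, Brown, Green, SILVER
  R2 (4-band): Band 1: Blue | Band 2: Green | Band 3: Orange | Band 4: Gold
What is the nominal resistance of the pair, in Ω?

R1: orange, brown → 31; green ×10^5 → 3100000 Ω.
R2: blue, green → 65; orange ×10^3 → 65000 Ω.
Series: 3100000 + 65000 = 3165000 Ω.

3165000 Ω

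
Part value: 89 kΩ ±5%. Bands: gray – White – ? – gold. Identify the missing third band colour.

89000 Ω = 89 × 10^3.
The third band is the multiplier, 10^3, which is orange.

orange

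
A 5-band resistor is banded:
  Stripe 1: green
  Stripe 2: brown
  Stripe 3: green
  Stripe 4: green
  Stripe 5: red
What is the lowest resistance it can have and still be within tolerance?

50470000 Ω

Green → 5 (first significant figure)
Brown → 1 (second significant figure)
Green → 5 (third significant figure)
Green → ×10^5 multiplier
Red → ±2% tolerance
515 × 100000 = 51500000 Ω
Lowest = 51500000 × (1 − 2/100) = 50470000 Ω.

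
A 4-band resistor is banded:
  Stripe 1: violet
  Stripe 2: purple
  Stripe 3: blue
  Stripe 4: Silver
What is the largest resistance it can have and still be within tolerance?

Violet → 7 (first significant figure)
Violet → 7 (second significant figure)
Blue → ×10^6 multiplier
Silver → ±10% tolerance
77 × 1000000 = 77000000 Ω
Largest = 77000000 × (1 + 10/100) = 84700000 Ω.

84700000 Ω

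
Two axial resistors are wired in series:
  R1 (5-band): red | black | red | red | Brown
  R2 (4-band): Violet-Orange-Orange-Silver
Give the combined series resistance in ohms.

93200 Ω

R1: red, black, red → 202; red ×10^2 → 20200 Ω.
R2: violet, orange → 73; orange ×10^3 → 73000 Ω.
Series: 20200 + 73000 = 93200 Ω.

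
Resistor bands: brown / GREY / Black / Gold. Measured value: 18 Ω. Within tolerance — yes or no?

yes

Brown → 1 (first significant figure)
Grey → 8 (second significant figure)
Black → ×1 multiplier
Gold → ±5% tolerance
18 × 1 = 18 Ω
Allowed range: 17.1 Ω to 18.9 Ω.
18 Ω lies inside that range.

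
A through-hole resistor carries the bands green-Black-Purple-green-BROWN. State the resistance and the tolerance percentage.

50700000 Ω ±1%

Green → 5 (first significant figure)
Black → 0 (second significant figure)
Violet → 7 (third significant figure)
Green → ×10^5 multiplier
Brown → ±1% tolerance
507 × 100000 = 50700000 Ω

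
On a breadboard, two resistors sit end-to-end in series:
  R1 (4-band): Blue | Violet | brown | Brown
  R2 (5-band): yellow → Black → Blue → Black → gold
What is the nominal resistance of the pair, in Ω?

R1: blue, violet → 67; brown ×10 → 670 Ω.
R2: yellow, black, blue → 406; black ×1 → 406 Ω.
Series: 670 + 406 = 1076 Ω.

1076 Ω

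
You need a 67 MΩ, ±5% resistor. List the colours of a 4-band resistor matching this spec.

67000000 Ω = 67 × 10^6.
6 → blue
7 → violet
Multiplier 10^6 → blue.
±5% tolerance → gold.

blue, violet, blue, gold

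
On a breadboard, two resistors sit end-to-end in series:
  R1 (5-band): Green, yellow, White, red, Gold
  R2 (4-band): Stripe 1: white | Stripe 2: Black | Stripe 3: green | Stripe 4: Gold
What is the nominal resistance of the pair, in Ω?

R1: green, yellow, white → 549; red ×10^2 → 54900 Ω.
R2: white, black → 90; green ×10^5 → 9000000 Ω.
Series: 54900 + 9000000 = 9054900 Ω.

9054900 Ω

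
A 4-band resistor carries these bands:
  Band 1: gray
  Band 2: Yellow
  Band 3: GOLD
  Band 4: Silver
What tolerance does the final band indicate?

The last band, silver, is the tolerance band.
Silver corresponds to ±10%.

±10%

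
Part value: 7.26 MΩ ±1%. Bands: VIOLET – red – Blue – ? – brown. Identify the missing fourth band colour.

7260000 Ω = 726 × 10^4.
The fourth band is the multiplier, 10^4, which is yellow.

yellow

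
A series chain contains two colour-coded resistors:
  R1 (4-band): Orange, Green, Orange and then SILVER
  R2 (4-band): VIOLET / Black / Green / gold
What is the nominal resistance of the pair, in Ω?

R1: orange, green → 35; orange ×10^3 → 35000 Ω.
R2: violet, black → 70; green ×10^5 → 7000000 Ω.
Series: 35000 + 7000000 = 7035000 Ω.

7035000 Ω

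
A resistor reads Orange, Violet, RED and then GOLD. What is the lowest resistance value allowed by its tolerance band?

3515 Ω

Orange → 3 (first significant figure)
Violet → 7 (second significant figure)
Red → ×10^2 multiplier
Gold → ±5% tolerance
37 × 100 = 3700 Ω
Lowest = 3700 × (1 − 5/100) = 3515 Ω.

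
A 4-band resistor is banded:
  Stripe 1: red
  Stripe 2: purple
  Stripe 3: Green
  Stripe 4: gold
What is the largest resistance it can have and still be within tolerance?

2835000 Ω

Red → 2 (first significant figure)
Violet → 7 (second significant figure)
Green → ×10^5 multiplier
Gold → ±5% tolerance
27 × 100000 = 2700000 Ω
Largest = 2700000 × (1 + 5/100) = 2835000 Ω.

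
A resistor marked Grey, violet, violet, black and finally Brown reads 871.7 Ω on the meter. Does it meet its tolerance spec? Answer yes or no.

yes

Grey → 8 (first significant figure)
Violet → 7 (second significant figure)
Violet → 7 (third significant figure)
Black → ×1 multiplier
Brown → ±1% tolerance
877 × 1 = 877 Ω
Allowed range: 868.23 Ω to 885.77 Ω.
871.7 Ω lies inside that range.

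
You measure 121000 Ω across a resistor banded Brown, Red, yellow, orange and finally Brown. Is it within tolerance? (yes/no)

Brown → 1 (first significant figure)
Red → 2 (second significant figure)
Yellow → 4 (third significant figure)
Orange → ×10^3 multiplier
Brown → ±1% tolerance
124 × 1000 = 124000 Ω
Allowed range: 122760 Ω to 125240 Ω.
121000 Ω lies outside that range.

no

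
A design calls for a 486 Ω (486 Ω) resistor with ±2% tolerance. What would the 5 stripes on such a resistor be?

yellow, grey, blue, black, red

486 Ω = 486 × 10^0.
4 → yellow
8 → grey
6 → blue
Multiplier 10^0 → black.
±2% tolerance → red.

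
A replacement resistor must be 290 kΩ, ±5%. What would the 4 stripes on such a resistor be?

290000 Ω = 29 × 10^4.
2 → red
9 → white
Multiplier 10^4 → yellow.
±5% tolerance → gold.

red, white, yellow, gold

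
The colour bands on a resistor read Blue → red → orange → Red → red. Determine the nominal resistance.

62300 Ω

Blue → 6 (first significant figure)
Red → 2 (second significant figure)
Orange → 3 (third significant figure)
Red → ×10^2 multiplier
623 × 100 = 62300 Ω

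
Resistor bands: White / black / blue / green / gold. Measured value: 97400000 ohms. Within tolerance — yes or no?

no

White → 9 (first significant figure)
Black → 0 (second significant figure)
Blue → 6 (third significant figure)
Green → ×10^5 multiplier
Gold → ±5% tolerance
906 × 100000 = 90600000 Ω
Allowed range: 86070000 Ω to 95130000 Ω.
97400000 ohms lies outside that range.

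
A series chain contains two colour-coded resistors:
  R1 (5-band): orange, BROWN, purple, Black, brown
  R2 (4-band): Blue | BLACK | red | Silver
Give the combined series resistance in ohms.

R1: orange, brown, violet → 317; black ×1 → 317 Ω.
R2: blue, black → 60; red ×10^2 → 6000 Ω.
Series: 317 + 6000 = 6317 Ω.

6317 Ω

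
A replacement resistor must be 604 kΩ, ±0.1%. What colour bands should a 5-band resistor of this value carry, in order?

604000 Ω = 604 × 10^3.
6 → blue
0 → black
4 → yellow
Multiplier 10^3 → orange.
±0.1% tolerance → violet.

blue, black, yellow, orange, violet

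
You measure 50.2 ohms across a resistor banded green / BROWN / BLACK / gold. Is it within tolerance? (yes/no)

yes

Green → 5 (first significant figure)
Brown → 1 (second significant figure)
Black → ×1 multiplier
Gold → ±5% tolerance
51 × 1 = 51 Ω
Allowed range: 48.45 Ω to 53.55 Ω.
50.2 ohms lies inside that range.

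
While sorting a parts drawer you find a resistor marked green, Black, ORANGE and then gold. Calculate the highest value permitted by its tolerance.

52500 Ω

Green → 5 (first significant figure)
Black → 0 (second significant figure)
Orange → ×10^3 multiplier
Gold → ±5% tolerance
50 × 1000 = 50000 Ω
Highest = 50000 × (1 + 5/100) = 52500 Ω.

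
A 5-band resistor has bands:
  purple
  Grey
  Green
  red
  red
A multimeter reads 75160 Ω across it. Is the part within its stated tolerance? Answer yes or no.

Violet → 7 (first significant figure)
Grey → 8 (second significant figure)
Green → 5 (third significant figure)
Red → ×10^2 multiplier
Red → ±2% tolerance
785 × 100 = 78500 Ω
Allowed range: 76930 Ω to 80070 Ω.
75160 Ω lies outside that range.

no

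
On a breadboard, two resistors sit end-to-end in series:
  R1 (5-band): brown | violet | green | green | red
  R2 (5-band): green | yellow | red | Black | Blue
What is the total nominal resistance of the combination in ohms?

R1: brown, violet, green → 175; green ×10^5 → 17500000 Ω.
R2: green, yellow, red → 542; black ×1 → 542 Ω.
Series: 17500000 + 542 = 17500542 Ω.

17500542 Ω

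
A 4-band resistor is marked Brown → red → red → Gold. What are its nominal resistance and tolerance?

1200 Ω ±5%

Brown → 1 (first significant figure)
Red → 2 (second significant figure)
Red → ×10^2 multiplier
Gold → ±5% tolerance
12 × 100 = 1200 Ω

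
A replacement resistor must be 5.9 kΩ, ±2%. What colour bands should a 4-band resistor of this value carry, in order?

5900 Ω = 59 × 10^2.
5 → green
9 → white
Multiplier 10^2 → red.
±2% tolerance → red.

green, white, red, red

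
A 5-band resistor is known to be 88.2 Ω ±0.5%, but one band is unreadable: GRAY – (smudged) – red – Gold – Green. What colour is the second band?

88.2 Ω = 882 × 10^-1.
The second band gives digit 8 of the significand, and 8 is grey.

grey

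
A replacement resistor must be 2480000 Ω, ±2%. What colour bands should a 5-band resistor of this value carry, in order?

2480000 Ω = 248 × 10^4.
2 → red
4 → yellow
8 → grey
Multiplier 10^4 → yellow.
±2% tolerance → red.

red, yellow, grey, yellow, red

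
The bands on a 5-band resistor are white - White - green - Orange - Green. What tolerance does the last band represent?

The last band, green, is the tolerance band.
Green corresponds to ±0.5%.

±0.5%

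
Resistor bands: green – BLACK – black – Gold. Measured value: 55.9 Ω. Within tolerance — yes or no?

no

Green → 5 (first significant figure)
Black → 0 (second significant figure)
Black → ×1 multiplier
Gold → ±5% tolerance
50 × 1 = 50 Ω
Allowed range: 47.5 Ω to 52.5 Ω.
55.9 Ω lies outside that range.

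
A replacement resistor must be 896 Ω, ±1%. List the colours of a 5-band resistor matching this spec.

896 Ω = 896 × 10^0.
8 → grey
9 → white
6 → blue
Multiplier 10^0 → black.
±1% tolerance → brown.

grey, white, blue, black, brown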